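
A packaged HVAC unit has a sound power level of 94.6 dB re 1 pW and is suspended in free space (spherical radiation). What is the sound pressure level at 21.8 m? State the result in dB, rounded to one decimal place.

Free-field spherical radiation: L_p = L_w − 10·log₁₀(4π·r²), r = 21.8 m.
4π·r² = 5972 m², 10·log₁₀ of that is 37.761 dB.
L_p = 94.6 − 37.761 = 56.84 dB.

56.8 dB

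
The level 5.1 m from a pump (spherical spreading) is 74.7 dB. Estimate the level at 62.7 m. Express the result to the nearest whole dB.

53 dB

For a point source, L₂ = L₁ − 20·log₁₀(r₂/r₁).
L₂ = 74.7 − 20·log₁₀(62.7/5.1) = 74.7 − 21.794 = 52.91 dB.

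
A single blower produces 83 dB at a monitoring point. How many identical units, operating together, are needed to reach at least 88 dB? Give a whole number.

4

Need L₁ + 10·log₁₀ N ≥ 88, i.e. log₁₀ N ≥ 0.50.
N ≥ 10^(5.0/10) = 3.162, so N = 4.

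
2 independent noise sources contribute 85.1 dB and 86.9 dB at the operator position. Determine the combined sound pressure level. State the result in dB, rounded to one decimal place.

For uncorrelated sources the intensities add, so convert each level to linear form, sum, and take 10·log₁₀ of the total.
Σ 10^(L/10) = 10^(85.1/10) + 10^(86.9/10) = 8.134e+08.
L_total = 10·log₁₀(8.134e+08) = 89.10 dB.

89.1 dB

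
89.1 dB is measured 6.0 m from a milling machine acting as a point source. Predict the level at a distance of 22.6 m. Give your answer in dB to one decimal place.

77.6 dB

Spherical spreading from a point source gives a 20·log₁₀(r₂/r₁) drop.
L₂ = 89.1 − 20·log₁₀(22.6/6.0) = 89.1 − 11.519 = 77.58 dB.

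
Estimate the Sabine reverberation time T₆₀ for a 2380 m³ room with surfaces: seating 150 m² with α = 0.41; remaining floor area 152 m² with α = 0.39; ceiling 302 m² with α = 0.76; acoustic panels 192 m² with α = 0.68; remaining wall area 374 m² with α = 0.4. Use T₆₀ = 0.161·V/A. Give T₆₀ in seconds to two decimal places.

0.61 s

Total absorption A = 150·0.41 + 152·0.39 + 302·0.76 + 192·0.68 + 374·0.4 = 630.46 m² sabins.
T₆₀ = 0.161·V/A = 0.161·2380/630.46 = 0.608 s.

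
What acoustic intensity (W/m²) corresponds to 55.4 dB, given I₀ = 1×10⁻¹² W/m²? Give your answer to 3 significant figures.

3.47e-07 W/m²

I = I₀·10^(L/10) = 10⁻¹² × 10^(55.4/10) = 10^(-6.460).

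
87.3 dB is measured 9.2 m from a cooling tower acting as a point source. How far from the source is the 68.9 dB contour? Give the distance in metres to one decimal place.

The 18.4 dB drop corresponds to a distance ratio of 10^(18.4/20) for a point source.
r₂ = 9.2·10^((87.3−68.9)/20) = 9.2·10^(18.4/20) = 76.52 m.

76.5 m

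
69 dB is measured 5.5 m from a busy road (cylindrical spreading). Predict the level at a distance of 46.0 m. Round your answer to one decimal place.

For a line source, L₂ = L₁ − 10·log₁₀(r₂/r₁).
L₂ = 69 − 10·log₁₀(46.0/5.5) = 69 − 9.224 = 59.78 dB.

59.8 dB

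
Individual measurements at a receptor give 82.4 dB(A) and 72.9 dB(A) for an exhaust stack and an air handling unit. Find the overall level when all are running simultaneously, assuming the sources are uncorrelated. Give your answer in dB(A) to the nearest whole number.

Incoherent sources combine by intensity addition: L_total = 10·log₁₀(Σ 10^(L_i/10)).
Σ 10^(L/10) = 10^(82.4/10) + 10^(72.9/10) = 1.933e+08.
L_total = 10·log₁₀(1.933e+08) = 82.86 dB(A).

83 dB(A)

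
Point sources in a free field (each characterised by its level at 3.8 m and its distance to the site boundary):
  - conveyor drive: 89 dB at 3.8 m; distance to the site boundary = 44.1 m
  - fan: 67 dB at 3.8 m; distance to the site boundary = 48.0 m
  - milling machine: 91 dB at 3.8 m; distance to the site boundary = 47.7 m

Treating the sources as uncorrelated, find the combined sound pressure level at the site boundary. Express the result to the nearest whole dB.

Apply inverse-square spreading to bring every level to the receiver, then sum 10^(L/10).
conveyor drive: 89 − 20·log₁₀(44.1/3.8) = 89 − 21.29 = 67.71 dB.
fan: 67 − 20·log₁₀(48.0/3.8) = 67 − 22.03 = 44.97 dB.
milling machine: 91 − 20·log₁₀(47.7/3.8) = 91 − 21.97 = 69.03 dB.
Σ 10^(L/10) = 1.392e+07 → L_total = 10·log₁₀(1.392e+07) = 71.44 dB.

71 dB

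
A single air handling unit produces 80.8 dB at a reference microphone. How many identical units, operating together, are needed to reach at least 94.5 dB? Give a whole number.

N identical sources give L₁ + 10·log₁₀ N, so require 10·log₁₀ N ≥ 94.5 − 80.8 = 13.7 dB.
N ≥ 10^(13.7/10) = 23.442, so N = 24.

24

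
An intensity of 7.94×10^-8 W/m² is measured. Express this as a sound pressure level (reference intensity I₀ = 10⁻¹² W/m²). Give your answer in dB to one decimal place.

L = 10·log₁₀(I/I₀) = 10·log₁₀(7.94×10^-8/10⁻¹²) = 10·log₁₀(7.94×10^4).
L = 10·(0.8998 + 4) = 49.00 dB.

49.0 dB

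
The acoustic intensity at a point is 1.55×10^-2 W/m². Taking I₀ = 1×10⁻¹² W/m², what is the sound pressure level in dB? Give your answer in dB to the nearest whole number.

Dividing by I₀ shifts the exponent by 12: I/I₀ = 1.55×10^10.
L = 10·(0.1903 + 10) = 101.90 dB.

102 dB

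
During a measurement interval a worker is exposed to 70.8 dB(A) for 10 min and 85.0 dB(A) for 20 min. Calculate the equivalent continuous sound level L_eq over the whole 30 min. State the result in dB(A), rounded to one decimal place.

83.3 dB(A)

The energy average is taken in the linear domain: L_eq = 10·log₁₀[(Σ tᵢ·10^(Lᵢ/10))/T], T = 30 min.
Σ tᵢ·10^(Lᵢ/10) = 10·10^(70.8/10) + 20·10^(85.0/10) = 6.445e+09.
L_eq = 10·log₁₀(6.445e+09/30) = 83.32 dB(A).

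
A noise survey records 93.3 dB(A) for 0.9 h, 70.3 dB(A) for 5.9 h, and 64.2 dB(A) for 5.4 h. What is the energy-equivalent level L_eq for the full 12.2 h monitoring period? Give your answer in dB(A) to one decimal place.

82.2 dB(A)

The energy average is taken in the linear domain: L_eq = 10·log₁₀[(Σ tᵢ·10^(Lᵢ/10))/T], T = 12.2 h.
Σ tᵢ·10^(Lᵢ/10) = 0.9·10^(93.3/10) + 5.9·10^(70.3/10) + 5.4·10^(64.2/10) = 2.002e+09.
L_eq = 10·log₁₀(2.002e+09/12.2) = 82.15 dB(A).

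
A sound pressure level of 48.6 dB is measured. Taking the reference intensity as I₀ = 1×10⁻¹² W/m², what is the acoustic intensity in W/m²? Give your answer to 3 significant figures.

7.24e-08 W/m²

I/I₀ = 10^(48.6/10) = 7.244e+04, so I = 7.244e+04 × 10⁻¹² W/m².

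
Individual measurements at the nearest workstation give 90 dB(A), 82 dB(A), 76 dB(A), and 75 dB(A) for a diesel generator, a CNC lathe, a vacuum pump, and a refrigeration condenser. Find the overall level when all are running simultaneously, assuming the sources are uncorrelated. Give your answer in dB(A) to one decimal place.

90.9 dB(A)

For uncorrelated sources the intensities add, so convert each level to linear form, sum, and take 10·log₁₀ of the total.
Σ 10^(L/10) = 10^(90/10) + 10^(82/10) + 10^(76/10) + 10^(75/10) = 1.230e+09.
L_total = 10·log₁₀(1.230e+09) = 90.90 dB(A).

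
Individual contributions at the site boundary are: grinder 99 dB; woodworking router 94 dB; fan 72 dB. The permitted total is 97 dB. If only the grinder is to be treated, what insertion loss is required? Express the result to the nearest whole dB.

The untreated sources together contribute 10^(94/10) + 10^(72/10) = 2.528e+09, i.e. 94.03 dB.
The limit corresponds to 10^(97/10) = 5.012e+09; subtracting the fixed part leaves 2.484e+09 for the grinder, i.e. 93.95 dB.
Required insertion loss = 99 − 93.95 = 5.05 dB.

5 dB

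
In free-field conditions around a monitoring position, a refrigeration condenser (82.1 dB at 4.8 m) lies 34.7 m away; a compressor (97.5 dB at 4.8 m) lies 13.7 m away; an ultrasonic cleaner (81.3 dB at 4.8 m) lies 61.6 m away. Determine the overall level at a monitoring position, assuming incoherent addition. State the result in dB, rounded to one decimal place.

88.4 dB

First find each source's level at the receiver (point-source: −20·log₁₀(r/r_ref)), then combine on an intensity basis.
refrigeration condenser: 82.1 − 20·log₁₀(34.7/4.8) = 82.1 − 17.18 = 64.92 dB.
compressor: 97.5 − 20·log₁₀(13.7/4.8) = 97.5 − 9.11 = 88.39 dB.
ultrasonic cleaner: 81.3 − 20·log₁₀(61.6/4.8) = 81.3 − 22.17 = 59.13 dB.
Σ 10^(L/10) = 6.942e+08 → L_total = 10·log₁₀(6.942e+08) = 88.42 dB.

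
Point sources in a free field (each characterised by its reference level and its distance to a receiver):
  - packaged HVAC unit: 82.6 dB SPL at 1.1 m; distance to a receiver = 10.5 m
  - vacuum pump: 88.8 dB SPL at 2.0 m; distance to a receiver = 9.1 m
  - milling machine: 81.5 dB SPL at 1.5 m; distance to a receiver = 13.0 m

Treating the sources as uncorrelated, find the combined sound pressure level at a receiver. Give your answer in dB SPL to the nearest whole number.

Apply inverse-square spreading to bring every level to the receiver, then sum 10^(L/10).
packaged HVAC unit: 82.6 − 20·log₁₀(10.5/1.1) = 82.6 − 19.60 = 63.00 dB SPL.
vacuum pump: 88.8 − 20·log₁₀(9.1/2.0) = 88.8 − 13.16 = 75.64 dB SPL.
milling machine: 81.5 − 20·log₁₀(13.0/1.5) = 81.5 − 18.76 = 62.74 dB SPL.
Σ 10^(L/10) = 4.052e+07 → L_total = 10·log₁₀(4.052e+07) = 76.08 dB SPL.

76 dB SPL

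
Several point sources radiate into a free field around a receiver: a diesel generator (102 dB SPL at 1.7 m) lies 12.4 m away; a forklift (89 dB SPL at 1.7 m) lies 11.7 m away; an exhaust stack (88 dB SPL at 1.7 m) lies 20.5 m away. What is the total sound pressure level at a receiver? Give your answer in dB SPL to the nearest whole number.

Propagate each source to the receiver with L = L_ref − 20·log₁₀(r/r_ref), then add intensities.
diesel generator: 102 − 20·log₁₀(12.4/1.7) = 102 − 17.26 = 84.74 dB SPL.
forklift: 89 − 20·log₁₀(11.7/1.7) = 89 − 16.75 = 72.25 dB SPL.
exhaust stack: 88 − 20·log₁₀(20.5/1.7) = 88 − 21.63 = 66.37 dB SPL.
Σ 10^(L/10) = 3.190e+08 → L_total = 10·log₁₀(3.190e+08) = 85.04 dB SPL.

85 dB SPL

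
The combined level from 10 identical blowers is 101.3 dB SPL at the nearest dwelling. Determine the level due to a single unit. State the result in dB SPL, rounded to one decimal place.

91.3 dB SPL

For N identical incoherent sources L_total = L₁ + 10·log₁₀ N, so L₁ = 101.3 − 10·log₁₀(10) = 101.3 − 10.000.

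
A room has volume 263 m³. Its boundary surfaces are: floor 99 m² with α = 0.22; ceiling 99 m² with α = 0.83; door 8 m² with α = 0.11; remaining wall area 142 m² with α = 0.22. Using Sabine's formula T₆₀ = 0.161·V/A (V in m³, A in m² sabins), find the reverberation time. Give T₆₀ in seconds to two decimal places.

A = Σ Sᵢαᵢ = 99·0.22 + 99·0.83 + 8·0.11 + 142·0.22 = 136.07 m².
T₆₀ = 0.161·V/A = 0.161·263/136.07 = 0.311 s.

0.31 s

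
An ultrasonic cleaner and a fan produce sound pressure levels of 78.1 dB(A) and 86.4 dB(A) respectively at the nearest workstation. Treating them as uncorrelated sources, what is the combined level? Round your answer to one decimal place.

Incoherent sources combine by intensity addition: L_total = 10·log₁₀(Σ 10^(L_i/10)).
Σ 10^(L/10) = 10^(78.1/10) + 10^(86.4/10) = 5.011e+08.
L_total = 10·log₁₀(5.011e+08) = 87.00 dB(A).

87.0 dB(A)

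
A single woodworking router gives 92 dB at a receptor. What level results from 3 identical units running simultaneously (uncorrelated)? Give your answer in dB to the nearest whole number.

97 dB

N identical incoherent sources raise the level by 10·log₁₀ N.
L_total = 92 + 10·log₁₀(3) = 92 + 4.771 = 96.77 dB.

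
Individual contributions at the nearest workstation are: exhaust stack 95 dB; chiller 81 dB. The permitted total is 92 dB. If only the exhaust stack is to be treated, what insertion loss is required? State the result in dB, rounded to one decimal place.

Fixed contribution from the other source: Σ 10^(L/10) = 10^(81/10) = 1.259e+08 (81.00 dB).
To meet 92 dB overall, the treated exhaust stack may contribute at most 10^(92/10) − 1.259e+08 = 1.459e+09, i.e. 91.64 dB.
So the exhaust stack must be reduced from 95 to 91.64 dB: IL = 3.36 dB.

3.4 dB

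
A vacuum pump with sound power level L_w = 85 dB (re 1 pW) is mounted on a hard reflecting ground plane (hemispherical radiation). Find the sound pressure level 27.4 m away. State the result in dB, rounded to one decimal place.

L_p = L_w − 10·log₁₀(2π·r²) with r = 27.4 m.
2π·r² = 4717 m², 10·log₁₀ of that is 36.737 dB.
L_p = 85 − 36.737 = 48.26 dB.

48.3 dB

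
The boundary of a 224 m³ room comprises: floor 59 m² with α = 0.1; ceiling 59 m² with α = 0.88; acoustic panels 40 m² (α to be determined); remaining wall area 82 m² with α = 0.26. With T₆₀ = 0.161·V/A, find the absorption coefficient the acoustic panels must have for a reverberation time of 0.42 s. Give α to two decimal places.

0.17

Required total absorption A = 0.161·224/0.42 = 85.87 m².
Absorption from the other surfaces = 59·0.1 + 59·0.88 + 82·0.26 = 79.14 m², so the acoustic panels must supply 6.73 m² over 40 m².
α = 6.73/40 = 0.168.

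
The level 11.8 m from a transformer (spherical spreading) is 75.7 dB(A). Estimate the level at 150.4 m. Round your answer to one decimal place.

53.6 dB(A)

Spherical spreading from a point source gives a 20·log₁₀(r₂/r₁) drop.
L₂ = 75.7 − 20·log₁₀(150.4/11.8) = 75.7 − 22.107 = 53.59 dB(A).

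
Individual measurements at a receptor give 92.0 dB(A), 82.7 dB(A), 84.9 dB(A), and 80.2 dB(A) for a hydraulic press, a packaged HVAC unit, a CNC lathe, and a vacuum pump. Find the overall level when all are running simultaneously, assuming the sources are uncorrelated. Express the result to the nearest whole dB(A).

93 dB(A)

For uncorrelated sources the intensities add, so convert each level to linear form, sum, and take 10·log₁₀ of the total.
Σ 10^(L/10) = 10^(92.0/10) + 10^(82.7/10) + 10^(84.9/10) + 10^(80.2/10) = 2.185e+09.
L_total = 10·log₁₀(2.185e+09) = 93.39 dB(A).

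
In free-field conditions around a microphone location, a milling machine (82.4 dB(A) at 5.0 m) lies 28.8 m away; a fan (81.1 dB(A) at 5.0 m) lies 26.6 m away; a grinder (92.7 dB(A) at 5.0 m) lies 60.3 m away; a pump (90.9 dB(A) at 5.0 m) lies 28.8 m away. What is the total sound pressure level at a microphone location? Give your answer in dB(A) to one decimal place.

77.8 dB(A)

First find each source's level at the receiver (point-source: −20·log₁₀(r/r_ref)), then combine on an intensity basis.
milling machine: 82.4 − 20·log₁₀(28.8/5.0) = 82.4 − 15.21 = 67.19 dB(A).
fan: 81.1 − 20·log₁₀(26.6/5.0) = 81.1 − 14.52 = 66.58 dB(A).
grinder: 92.7 − 20·log₁₀(60.3/5.0) = 92.7 − 21.63 = 71.07 dB(A).
pump: 90.9 − 20·log₁₀(28.8/5.0) = 90.9 − 15.21 = 75.69 dB(A).
Σ 10^(L/10) = 5.967e+07 → L_total = 10·log₁₀(5.967e+07) = 77.76 dB(A).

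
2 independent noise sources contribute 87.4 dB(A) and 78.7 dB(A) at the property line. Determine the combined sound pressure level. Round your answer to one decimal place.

87.9 dB(A)

Incoherent sources combine by intensity addition: L_total = 10·log₁₀(Σ 10^(L_i/10)).
Σ 10^(L/10) = 10^(87.4/10) + 10^(78.7/10) = 6.237e+08.
L_total = 10·log₁₀(6.237e+08) = 87.95 dB(A).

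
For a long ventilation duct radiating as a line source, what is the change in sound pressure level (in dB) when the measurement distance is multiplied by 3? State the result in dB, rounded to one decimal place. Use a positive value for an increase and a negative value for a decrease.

With cylindrical spreading the level changes by −10·log₁₀(r₂/r₁).
ΔL = −10·log₁₀(3) = -4.77 dB.

-4.8 dB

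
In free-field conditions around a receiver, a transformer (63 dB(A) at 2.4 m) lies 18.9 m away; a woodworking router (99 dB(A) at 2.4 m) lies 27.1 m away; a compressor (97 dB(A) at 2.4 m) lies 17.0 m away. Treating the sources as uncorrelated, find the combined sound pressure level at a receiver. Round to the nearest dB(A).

Propagate each source to the receiver with L = L_ref − 20·log₁₀(r/r_ref), then add intensities.
transformer: 63 − 20·log₁₀(18.9/2.4) = 63 − 17.93 = 45.07 dB(A).
woodworking router: 99 − 20·log₁₀(27.1/2.4) = 99 − 21.06 = 77.94 dB(A).
compressor: 97 − 20·log₁₀(17.0/2.4) = 97 − 17.00 = 80.00 dB(A).
Σ 10^(L/10) = 1.622e+08 → L_total = 10·log₁₀(1.622e+08) = 82.10 dB(A).

82 dB(A)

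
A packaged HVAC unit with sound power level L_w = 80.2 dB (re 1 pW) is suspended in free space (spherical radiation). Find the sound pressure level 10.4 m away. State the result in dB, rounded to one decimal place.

The power spreads over a sphere of area 4π·r², so L_p = L_w − 10·log₁₀(4π·r²).
4π·r² = 1359 m², 10·log₁₀ of that is 31.333 dB.
L_p = 80.2 − 31.333 = 48.87 dB.

48.9 dB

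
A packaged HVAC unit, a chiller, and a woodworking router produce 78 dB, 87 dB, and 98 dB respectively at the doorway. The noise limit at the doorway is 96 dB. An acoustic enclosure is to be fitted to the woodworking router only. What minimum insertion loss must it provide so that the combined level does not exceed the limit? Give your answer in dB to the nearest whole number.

Fixed contribution from the other sources: Σ 10^(L/10) = 10^(78/10) + 10^(87/10) = 5.643e+08 (87.51 dB).
To meet 96 dB overall, the treated woodworking router may contribute at most 10^(96/10) − 5.643e+08 = 3.417e+09, i.e. 95.34 dB.
So the woodworking router must be reduced from 98 to 95.34 dB: IL = 2.66 dB.

3 dB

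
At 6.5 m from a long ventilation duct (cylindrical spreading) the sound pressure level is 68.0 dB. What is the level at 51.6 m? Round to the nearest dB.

Cylindrical spreading from a line source gives a 10·log₁₀(r₂/r₁) drop.
L₂ = 68.0 − 10·log₁₀(51.6/6.5) = 68.0 − 8.997 = 59.00 dB.

59 dB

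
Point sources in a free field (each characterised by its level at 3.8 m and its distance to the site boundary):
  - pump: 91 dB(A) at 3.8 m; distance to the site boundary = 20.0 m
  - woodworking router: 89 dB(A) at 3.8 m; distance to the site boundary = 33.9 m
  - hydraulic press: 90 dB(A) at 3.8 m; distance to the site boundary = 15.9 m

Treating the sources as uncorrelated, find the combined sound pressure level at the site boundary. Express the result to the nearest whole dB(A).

81 dB(A)

First find each source's level at the receiver (point-source: −20·log₁₀(r/r_ref)), then combine on an intensity basis.
pump: 91 − 20·log₁₀(20.0/3.8) = 91 − 14.42 = 76.58 dB(A).
woodworking router: 89 − 20·log₁₀(33.9/3.8) = 89 − 19.01 = 69.99 dB(A).
hydraulic press: 90 − 20·log₁₀(15.9/3.8) = 90 − 12.43 = 77.57 dB(A).
Σ 10^(L/10) = 1.125e+08 → L_total = 10·log₁₀(1.125e+08) = 80.51 dB(A).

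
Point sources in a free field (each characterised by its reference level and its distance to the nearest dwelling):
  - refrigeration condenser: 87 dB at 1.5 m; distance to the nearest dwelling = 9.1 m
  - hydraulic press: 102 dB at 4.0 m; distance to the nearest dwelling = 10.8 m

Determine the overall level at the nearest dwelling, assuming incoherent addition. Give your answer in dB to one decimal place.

93.4 dB

Apply inverse-square spreading to bring every level to the receiver, then sum 10^(L/10).
refrigeration condenser: 87 − 20·log₁₀(9.1/1.5) = 87 − 15.66 = 71.34 dB.
hydraulic press: 102 − 20·log₁₀(10.8/4.0) = 102 − 8.63 = 93.37 dB.
Σ 10^(L/10) = 2.188e+09 → L_total = 10·log₁₀(2.188e+09) = 93.40 dB.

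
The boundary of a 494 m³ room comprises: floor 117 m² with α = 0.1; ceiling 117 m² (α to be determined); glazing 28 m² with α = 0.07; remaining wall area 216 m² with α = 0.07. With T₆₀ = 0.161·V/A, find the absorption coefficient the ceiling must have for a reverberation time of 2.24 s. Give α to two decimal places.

A = 0.161·V/T₆₀ = 0.161·494/2.24 = 35.51 m² sabins.
Absorption from the other surfaces = 117·0.1 + 28·0.07 + 216·0.07 = 28.78 m², so the ceiling must supply 6.73 m² over 117 m².
α = 6.73/117 = 0.057.

0.06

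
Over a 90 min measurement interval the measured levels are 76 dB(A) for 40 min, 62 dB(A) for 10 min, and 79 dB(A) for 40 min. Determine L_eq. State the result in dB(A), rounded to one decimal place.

77.3 dB(A)

L_eq = 10·log₁₀[(1/T)·Σ tᵢ·10^(Lᵢ/10)] with T = 90 min.
Σ tᵢ·10^(Lᵢ/10) = 40·10^(76/10) + 10·10^(62/10) + 40·10^(79/10) = 4.786e+09.
L_eq = 10·log₁₀(4.786e+09/90) = 77.26 dB(A).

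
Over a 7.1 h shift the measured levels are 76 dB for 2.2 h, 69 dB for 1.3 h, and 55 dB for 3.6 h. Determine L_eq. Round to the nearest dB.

71 dB

L_eq = 10·log₁₀[(1/T)·Σ tᵢ·10^(Lᵢ/10)] with T = 7.1 h.
Σ tᵢ·10^(Lᵢ/10) = 2.2·10^(76/10) + 1.3·10^(69/10) + 3.6·10^(55/10) = 9.905e+07.
L_eq = 10·log₁₀(9.905e+07/7.1) = 71.45 dB.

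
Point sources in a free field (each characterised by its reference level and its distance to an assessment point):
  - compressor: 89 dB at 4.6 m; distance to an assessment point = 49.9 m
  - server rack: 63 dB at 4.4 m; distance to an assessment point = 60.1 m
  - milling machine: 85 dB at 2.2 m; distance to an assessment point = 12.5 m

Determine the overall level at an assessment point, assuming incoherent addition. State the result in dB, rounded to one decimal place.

72.2 dB

Propagate each source to the receiver with L = L_ref − 20·log₁₀(r/r_ref), then add intensities.
compressor: 89 − 20·log₁₀(49.9/4.6) = 89 − 20.71 = 68.29 dB.
server rack: 63 − 20·log₁₀(60.1/4.4) = 63 − 22.71 = 40.29 dB.
milling machine: 85 − 20·log₁₀(12.5/2.2) = 85 − 15.09 = 69.91 dB.
Σ 10^(L/10) = 1.656e+07 → L_total = 10·log₁₀(1.656e+07) = 72.19 dB.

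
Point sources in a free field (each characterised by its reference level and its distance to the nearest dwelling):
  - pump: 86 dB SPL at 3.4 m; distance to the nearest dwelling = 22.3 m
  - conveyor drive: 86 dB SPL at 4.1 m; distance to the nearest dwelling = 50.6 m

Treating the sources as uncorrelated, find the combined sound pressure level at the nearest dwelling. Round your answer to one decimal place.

Propagate each source to the receiver with L = L_ref − 20·log₁₀(r/r_ref), then add intensities.
pump: 86 − 20·log₁₀(22.3/3.4) = 86 − 16.34 = 69.66 dB SPL.
conveyor drive: 86 − 20·log₁₀(50.6/4.1) = 86 − 21.83 = 64.17 dB SPL.
Σ 10^(L/10) = 1.187e+07 → L_total = 10·log₁₀(1.187e+07) = 70.74 dB SPL.

70.7 dB SPL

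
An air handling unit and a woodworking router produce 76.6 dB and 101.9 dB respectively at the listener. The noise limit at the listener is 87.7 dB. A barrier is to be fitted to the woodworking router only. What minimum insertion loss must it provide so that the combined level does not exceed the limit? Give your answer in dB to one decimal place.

Fixed contribution from the other source: Σ 10^(L/10) = 10^(76.6/10) = 4.571e+07 (76.60 dB).
The limit corresponds to 10^(87.7/10) = 5.888e+08; subtracting the fixed part leaves 5.431e+08 for the woodworking router, i.e. 87.35 dB.
So the woodworking router must be reduced from 101.9 to 87.35 dB: IL = 14.55 dB.

14.6 dB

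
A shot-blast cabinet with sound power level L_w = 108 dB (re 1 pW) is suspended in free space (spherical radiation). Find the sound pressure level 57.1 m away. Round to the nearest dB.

The power spreads over a sphere of area 4π·r², so L_p = L_w − 10·log₁₀(4π·r²).
4π·r² = 4.097e+04 m², 10·log₁₀ of that is 46.125 dB.
L_p = 108 − 46.125 = 61.88 dB.

62 dB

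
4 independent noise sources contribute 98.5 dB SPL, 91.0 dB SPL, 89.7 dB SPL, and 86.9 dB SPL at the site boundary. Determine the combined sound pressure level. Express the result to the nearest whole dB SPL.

For uncorrelated sources the intensities add, so convert each level to linear form, sum, and take 10·log₁₀ of the total.
Σ 10^(L/10) = 10^(98.5/10) + 10^(91.0/10) + 10^(89.7/10) + 10^(86.9/10) = 9.761e+09.
L_total = 10·log₁₀(9.761e+09) = 99.90 dB SPL.

100 dB SPL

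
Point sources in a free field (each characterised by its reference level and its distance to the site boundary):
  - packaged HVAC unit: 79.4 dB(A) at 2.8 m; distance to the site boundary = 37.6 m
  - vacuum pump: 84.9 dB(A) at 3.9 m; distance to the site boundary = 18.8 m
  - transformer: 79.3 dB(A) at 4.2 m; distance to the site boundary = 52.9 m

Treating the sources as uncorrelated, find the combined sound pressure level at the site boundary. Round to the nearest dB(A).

72 dB(A)

First find each source's level at the receiver (point-source: −20·log₁₀(r/r_ref)), then combine on an intensity basis.
packaged HVAC unit: 79.4 − 20·log₁₀(37.6/2.8) = 79.4 − 22.56 = 56.84 dB(A).
vacuum pump: 84.9 − 20·log₁₀(18.8/3.9) = 84.9 − 13.66 = 71.24 dB(A).
transformer: 79.3 − 20·log₁₀(52.9/4.2) = 79.3 − 22.00 = 57.30 dB(A).
Σ 10^(L/10) = 1.432e+07 → L_total = 10·log₁₀(1.432e+07) = 71.56 dB(A).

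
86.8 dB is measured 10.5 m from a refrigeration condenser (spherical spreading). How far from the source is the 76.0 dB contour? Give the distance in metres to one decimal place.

The 10.8 dB drop corresponds to a distance ratio of 10^(10.8/20) for a point source.
r₂ = 10.5·10^((86.8−76.0)/20) = 10.5·10^(10.8/20) = 36.41 m.

36.4 m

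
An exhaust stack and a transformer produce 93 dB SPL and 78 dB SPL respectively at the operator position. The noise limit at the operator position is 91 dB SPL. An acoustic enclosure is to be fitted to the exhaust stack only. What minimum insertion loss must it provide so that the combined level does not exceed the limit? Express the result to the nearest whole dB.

Everything except the exhaust stack sums to 10^(78/10) = 6.310e+07 in linear terms, 78.00 dB SPL.
To meet 91 dB SPL overall, the treated exhaust stack may contribute at most 10^(91/10) − 6.310e+07 = 1.196e+09, i.e. 90.78 dB SPL.
So the exhaust stack must be reduced from 93 to 90.78 dB SPL: IL = 2.22 dB.

2 dB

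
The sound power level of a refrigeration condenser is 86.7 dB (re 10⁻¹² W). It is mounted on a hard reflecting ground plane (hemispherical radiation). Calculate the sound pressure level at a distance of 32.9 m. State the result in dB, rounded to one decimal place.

48.4 dB

The power spreads over a hemisphere of area 2π·r², so L_p = L_w − 10·log₁₀(2π·r²).
2π·r² = 6801 m², 10·log₁₀ of that is 38.326 dB.
L_p = 86.7 − 38.326 = 48.37 dB.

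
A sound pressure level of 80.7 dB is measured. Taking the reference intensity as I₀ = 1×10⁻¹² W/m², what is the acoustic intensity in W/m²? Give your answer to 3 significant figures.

I = I₀·10^(L/10) = 10⁻¹² × 10^(80.7/10) = 10^(-3.930).

0.000117 W/m²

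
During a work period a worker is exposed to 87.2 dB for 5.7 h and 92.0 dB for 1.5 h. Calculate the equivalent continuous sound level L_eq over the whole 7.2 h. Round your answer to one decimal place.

Weight each interval's intensity by its duration and average over T = 7.2 h:
Σ tᵢ·10^(Lᵢ/10) = 5.7·10^(87.2/10) + 1.5·10^(92.0/10) = 5.369e+09.
L_eq = 10·log₁₀(5.369e+09/7.2) = 88.73 dB.

88.7 dB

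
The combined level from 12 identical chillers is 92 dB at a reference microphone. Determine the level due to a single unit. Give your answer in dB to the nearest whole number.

12 equal contributions raise the level by 10·log₁₀ 12 = 10.792 dB, so each unit alone gives 92 − 10.792.

81 dB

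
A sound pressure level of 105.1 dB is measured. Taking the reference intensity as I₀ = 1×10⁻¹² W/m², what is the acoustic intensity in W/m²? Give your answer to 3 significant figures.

I/I₀ = 10^(105.1/10) = 3.236e+10, so I = 3.236e+10 × 10⁻¹² W/m².

0.0324 W/m²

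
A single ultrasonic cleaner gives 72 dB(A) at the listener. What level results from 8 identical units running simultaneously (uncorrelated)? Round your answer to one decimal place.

N identical incoherent sources raise the level by 10·log₁₀ N.
L_total = 72 + 10·log₁₀(8) = 72 + 9.031 = 81.03 dB(A).

81.0 dB(A)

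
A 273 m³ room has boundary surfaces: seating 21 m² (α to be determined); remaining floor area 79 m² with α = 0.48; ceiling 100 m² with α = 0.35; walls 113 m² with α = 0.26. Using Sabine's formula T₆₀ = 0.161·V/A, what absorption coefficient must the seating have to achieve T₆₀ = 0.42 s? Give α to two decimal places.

A = 0.161·V/T₆₀ = 0.161·273/0.42 = 104.65 m² sabins.
Absorption from the other surfaces = 79·0.48 + 100·0.35 + 113·0.26 = 102.30 m², so the seating must supply 2.35 m² over 21 m².
α = 2.35/21 = 0.112.

0.11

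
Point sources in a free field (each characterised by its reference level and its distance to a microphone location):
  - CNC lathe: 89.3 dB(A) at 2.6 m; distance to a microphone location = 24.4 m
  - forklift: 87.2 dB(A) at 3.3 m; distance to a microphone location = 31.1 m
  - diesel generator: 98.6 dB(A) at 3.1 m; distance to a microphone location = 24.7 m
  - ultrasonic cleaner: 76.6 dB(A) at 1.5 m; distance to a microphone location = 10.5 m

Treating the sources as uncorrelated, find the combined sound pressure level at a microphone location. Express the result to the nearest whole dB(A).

Apply inverse-square spreading to bring every level to the receiver, then sum 10^(L/10).
CNC lathe: 89.3 − 20·log₁₀(24.4/2.6) = 89.3 − 19.45 = 69.85 dB(A).
forklift: 87.2 − 20·log₁₀(31.1/3.3) = 87.2 − 19.48 = 67.72 dB(A).
diesel generator: 98.6 − 20·log₁₀(24.7/3.1) = 98.6 − 18.03 = 80.57 dB(A).
ultrasonic cleaner: 76.6 − 20·log₁₀(10.5/1.5) = 76.6 − 16.90 = 59.70 dB(A).
Σ 10^(L/10) = 1.306e+08 → L_total = 10·log₁₀(1.306e+08) = 81.16 dB(A).

81 dB(A)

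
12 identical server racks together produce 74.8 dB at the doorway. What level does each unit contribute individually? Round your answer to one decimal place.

64.0 dB

Dividing the total intensity by 12 lowers the level by 10·log₁₀ 12 = 10.792 dB: L₁ = 74.8 − 10.792.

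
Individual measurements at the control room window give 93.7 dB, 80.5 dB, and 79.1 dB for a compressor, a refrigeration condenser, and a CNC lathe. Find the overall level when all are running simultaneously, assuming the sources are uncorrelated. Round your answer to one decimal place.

94.0 dB

For uncorrelated sources the intensities add, so convert each level to linear form, sum, and take 10·log₁₀ of the total.
Σ 10^(L/10) = 10^(93.7/10) + 10^(80.5/10) + 10^(79.1/10) = 2.538e+09.
L_total = 10·log₁₀(2.538e+09) = 94.04 dB.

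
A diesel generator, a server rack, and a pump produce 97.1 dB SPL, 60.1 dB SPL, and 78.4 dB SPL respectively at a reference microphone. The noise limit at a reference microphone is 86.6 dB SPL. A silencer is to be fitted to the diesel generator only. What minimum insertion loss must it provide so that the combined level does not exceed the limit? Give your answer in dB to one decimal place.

Fixed contribution from the other sources: Σ 10^(L/10) = 10^(60.1/10) + 10^(78.4/10) = 7.021e+07 (78.46 dB SPL).
The limit corresponds to 10^(86.6/10) = 4.571e+08; subtracting the fixed part leaves 3.869e+08 for the diesel generator, i.e. 85.88 dB SPL.
Required insertion loss = 97.1 − 85.88 = 11.22 dB.

11.2 dB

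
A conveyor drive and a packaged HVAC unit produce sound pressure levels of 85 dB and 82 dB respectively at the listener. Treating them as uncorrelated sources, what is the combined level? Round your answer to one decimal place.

For uncorrelated sources the intensities add, so convert each level to linear form, sum, and take 10·log₁₀ of the total.
Σ 10^(L/10) = 10^(85/10) + 10^(82/10) = 4.747e+08.
L_total = 10·log₁₀(4.747e+08) = 86.76 dB.

86.8 dB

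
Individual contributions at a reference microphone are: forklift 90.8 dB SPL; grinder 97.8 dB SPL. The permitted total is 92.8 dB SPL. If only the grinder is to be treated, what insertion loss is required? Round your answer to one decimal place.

The untreated sources together contribute 10^(90.8/10) = 1.202e+09, i.e. 90.80 dB SPL.
To meet 92.8 dB SPL overall, the treated grinder may contribute at most 10^(92.8/10) − 1.202e+09 = 7.032e+08, i.e. 88.47 dB SPL.
So the grinder must be reduced from 97.8 to 88.47 dB SPL: IL = 9.33 dB.

9.3 dB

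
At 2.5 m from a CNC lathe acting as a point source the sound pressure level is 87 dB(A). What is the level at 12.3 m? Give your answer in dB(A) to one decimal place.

73.2 dB(A)

Point-source attenuation: ΔL = 20·log₁₀(r₂/r₁) = 20·log₁₀(12.3/2.5) = 13.839 dB.
L₂ = 87 − 20·log₁₀(12.3/2.5) = 87 − 13.839 = 73.16 dB(A).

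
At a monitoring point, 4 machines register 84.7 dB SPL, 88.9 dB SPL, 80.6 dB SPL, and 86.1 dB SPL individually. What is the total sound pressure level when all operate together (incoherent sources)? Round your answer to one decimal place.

92.0 dB SPL

For uncorrelated sources the intensities add, so convert each level to linear form, sum, and take 10·log₁₀ of the total.
Σ 10^(L/10) = 10^(84.7/10) + 10^(88.9/10) + 10^(80.6/10) + 10^(86.1/10) = 1.594e+09.
L_total = 10·log₁₀(1.594e+09) = 92.02 dB SPL.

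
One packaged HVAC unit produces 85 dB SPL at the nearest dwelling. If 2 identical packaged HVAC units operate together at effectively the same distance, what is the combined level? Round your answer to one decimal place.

88.0 dB SPL

L_total = L₁ + 10·log₁₀ N for N identical incoherent sources.
L_total = 85 + 10·log₁₀(2) = 85 + 3.010 = 88.01 dB SPL.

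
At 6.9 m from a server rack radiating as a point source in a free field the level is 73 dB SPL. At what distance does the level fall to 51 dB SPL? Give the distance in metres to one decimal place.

The 22.0 dB drop corresponds to a distance ratio of 10^(22.0/20) for a point source.
r₂ = 6.9·10^((73−51)/20) = 6.9·10^(22.0/20) = 86.87 m.

86.9 m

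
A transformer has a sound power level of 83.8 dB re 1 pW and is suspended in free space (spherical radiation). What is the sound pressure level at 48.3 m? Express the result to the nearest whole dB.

39 dB

L_p = L_w − 10·log₁₀(4π·r²) with r = 48.3 m.
4π·r² = 2.932e+04 m², 10·log₁₀ of that is 44.671 dB.
L_p = 83.8 − 44.671 = 39.13 dB.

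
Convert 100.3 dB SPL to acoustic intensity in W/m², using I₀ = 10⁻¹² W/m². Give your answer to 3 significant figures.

L = 10·log₁₀(I/I₀) ⇒ I = I₀·10^(L/10) = 10⁻¹² × 10^10.03.

0.0107 W/m²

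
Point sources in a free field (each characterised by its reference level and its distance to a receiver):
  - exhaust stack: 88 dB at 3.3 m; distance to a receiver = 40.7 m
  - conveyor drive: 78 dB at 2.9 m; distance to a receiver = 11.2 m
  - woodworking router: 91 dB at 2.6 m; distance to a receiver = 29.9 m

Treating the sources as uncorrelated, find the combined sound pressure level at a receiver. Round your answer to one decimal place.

72.5 dB

First find each source's level at the receiver (point-source: −20·log₁₀(r/r_ref)), then combine on an intensity basis.
exhaust stack: 88 − 20·log₁₀(40.7/3.3) = 88 − 21.82 = 66.18 dB.
conveyor drive: 78 − 20·log₁₀(11.2/2.9) = 78 − 11.74 = 66.26 dB.
woodworking router: 91 − 20·log₁₀(29.9/2.6) = 91 − 21.21 = 69.79 dB.
Σ 10^(L/10) = 1.790e+07 → L_total = 10·log₁₀(1.790e+07) = 72.53 dB.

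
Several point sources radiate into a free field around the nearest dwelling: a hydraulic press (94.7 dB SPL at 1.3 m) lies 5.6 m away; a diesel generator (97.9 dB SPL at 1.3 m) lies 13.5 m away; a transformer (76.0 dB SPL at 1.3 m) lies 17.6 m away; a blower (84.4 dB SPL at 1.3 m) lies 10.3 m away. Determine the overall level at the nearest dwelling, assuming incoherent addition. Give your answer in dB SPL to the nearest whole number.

First find each source's level at the receiver (point-source: −20·log₁₀(r/r_ref)), then combine on an intensity basis.
hydraulic press: 94.7 − 20·log₁₀(5.6/1.3) = 94.7 − 12.68 = 82.02 dB SPL.
diesel generator: 97.9 − 20·log₁₀(13.5/1.3) = 97.9 − 20.33 = 77.57 dB SPL.
transformer: 76.0 − 20·log₁₀(17.6/1.3) = 76.0 − 22.63 = 53.37 dB SPL.
blower: 84.4 − 20·log₁₀(10.3/1.3) = 84.4 − 17.98 = 66.42 dB SPL.
Σ 10^(L/10) = 2.208e+08 → L_total = 10·log₁₀(2.208e+08) = 83.44 dB SPL.

83 dB SPL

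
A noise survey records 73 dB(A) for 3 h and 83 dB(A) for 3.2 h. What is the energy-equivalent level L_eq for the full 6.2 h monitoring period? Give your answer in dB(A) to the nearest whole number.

Weight each interval's intensity by its duration and average over T = 6.2 h:
Σ tᵢ·10^(Lᵢ/10) = 3·10^(73/10) + 3.2·10^(83/10) = 6.983e+08.
L_eq = 10·log₁₀(6.983e+08/6.2) = 80.52 dB(A).

81 dB(A)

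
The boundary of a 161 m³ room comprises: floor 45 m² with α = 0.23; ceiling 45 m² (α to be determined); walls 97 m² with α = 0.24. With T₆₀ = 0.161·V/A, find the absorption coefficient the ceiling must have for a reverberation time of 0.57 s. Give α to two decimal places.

0.26

A = 0.161·V/T₆₀ = 0.161·161/0.57 = 45.48 m² sabins.
Absorption from the other surfaces = 45·0.23 + 97·0.24 = 33.63 m², so the ceiling must supply 11.85 m² over 45 m².
α = 11.85/45 = 0.263.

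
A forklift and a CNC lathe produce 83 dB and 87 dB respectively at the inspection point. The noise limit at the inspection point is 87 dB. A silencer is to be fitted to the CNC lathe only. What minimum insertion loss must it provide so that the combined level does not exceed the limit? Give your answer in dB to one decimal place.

Everything except the CNC lathe sums to 10^(83/10) = 1.995e+08 in linear terms, 83.00 dB.
To meet 87 dB overall, the treated CNC lathe may contribute at most 10^(87/10) − 1.995e+08 = 3.017e+08, i.e. 84.80 dB.
Required insertion loss = 87 − 84.80 = 2.20 dB.

2.2 dB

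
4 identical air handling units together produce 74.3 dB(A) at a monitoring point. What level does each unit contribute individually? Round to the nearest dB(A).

4 equal contributions raise the level by 10·log₁₀ 4 = 6.021 dB, so each unit alone gives 74.3 − 6.021.

68 dB(A)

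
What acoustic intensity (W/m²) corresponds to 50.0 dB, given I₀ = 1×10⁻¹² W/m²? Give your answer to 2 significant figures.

I = I₀·10^(L/10) = 10⁻¹² × 10^(50.0/10) = 10^(-7.000).

1.0e-07 W/m²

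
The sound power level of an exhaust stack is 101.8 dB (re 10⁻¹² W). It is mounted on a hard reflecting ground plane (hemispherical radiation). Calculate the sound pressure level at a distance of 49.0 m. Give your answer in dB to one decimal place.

Free-field hemispherical radiation: L_p = L_w − 10·log₁₀(2π·r²), r = 49.0 m.
2π·r² = 1.509e+04 m², 10·log₁₀ of that is 41.786 dB.
L_p = 101.8 − 41.786 = 60.01 dB.

60.0 dB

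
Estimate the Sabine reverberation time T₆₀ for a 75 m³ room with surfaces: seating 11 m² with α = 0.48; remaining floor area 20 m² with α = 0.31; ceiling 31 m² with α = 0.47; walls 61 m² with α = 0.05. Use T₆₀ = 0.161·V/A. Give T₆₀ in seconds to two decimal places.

0.41 s

Total absorption A = 11·0.48 + 20·0.31 + 31·0.47 + 61·0.05 = 29.10 m² sabins.
T₆₀ = 0.161·V/A = 0.161·75/29.10 = 0.415 s.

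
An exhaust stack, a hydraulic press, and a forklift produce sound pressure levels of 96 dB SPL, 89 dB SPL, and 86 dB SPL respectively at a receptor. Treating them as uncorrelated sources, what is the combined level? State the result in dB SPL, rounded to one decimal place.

97.1 dB SPL

Incoherent sources combine by intensity addition: L_total = 10·log₁₀(Σ 10^(L_i/10)).
Σ 10^(L/10) = 10^(96/10) + 10^(89/10) + 10^(86/10) = 5.174e+09.
L_total = 10·log₁₀(5.174e+09) = 97.14 dB SPL.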